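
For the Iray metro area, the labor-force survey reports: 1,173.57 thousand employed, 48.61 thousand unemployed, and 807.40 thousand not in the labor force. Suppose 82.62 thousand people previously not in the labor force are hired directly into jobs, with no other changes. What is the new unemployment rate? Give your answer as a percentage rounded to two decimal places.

Initially, labor force = 1,173.57 + 48.61 = 1,222.18 thousand, so u = 48.61/1,222.18 = 3.98%.
After the change, employed and labor force both rise by 82.62; unemployed unchanged → E = 1,256.19, U = 48.61, labor force = 1,304.80 thousand.
New unemployment rate = 48.61 / 1,304.80 = 3.73%.

New unemployment rate ≈ 3.73%.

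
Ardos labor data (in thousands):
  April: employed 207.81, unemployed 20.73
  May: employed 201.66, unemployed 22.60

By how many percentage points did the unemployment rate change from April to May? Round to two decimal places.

April: labor force = 207.81 + 20.73 = 228.54; u = 20.73/228.54 = 9.07%.
May: labor force = 201.66 + 22.60 = 224.26; u = 22.60/224.26 = 10.08%.
Change = 10.08% − 9.07% = +1.01 pp.

The unemployment rate changed by +1.01 percentage points.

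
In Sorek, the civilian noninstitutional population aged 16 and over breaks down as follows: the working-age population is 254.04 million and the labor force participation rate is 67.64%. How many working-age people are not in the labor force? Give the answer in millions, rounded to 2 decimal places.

Share not in the labor force = 1 − 0.6764 = 0.3236.
Not in labor force = 0.3236 × 254.04 ≈ 82.21 million.

About 82.21 million are not in the labor force.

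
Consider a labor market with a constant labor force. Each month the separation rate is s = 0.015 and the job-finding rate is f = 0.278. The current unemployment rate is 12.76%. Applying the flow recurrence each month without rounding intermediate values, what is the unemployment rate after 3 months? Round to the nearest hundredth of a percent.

With a fixed labor force, u_{t+1} = u_t + s·(1−u_t) − f·u_t = u_t·(1−s−f) + s.
Here 1−s−f = 0.707 and s = 0.015.
u_1 = 0.127600 × 0.707 + 0.015 = 0.105213.
u_2 = 0.105213 × 0.707 + 0.015 = 0.089386.
u_3 = 0.089386 × 0.707 + 0.015 = 0.078196.

Unemployment rate after three months ≈ 7.82%.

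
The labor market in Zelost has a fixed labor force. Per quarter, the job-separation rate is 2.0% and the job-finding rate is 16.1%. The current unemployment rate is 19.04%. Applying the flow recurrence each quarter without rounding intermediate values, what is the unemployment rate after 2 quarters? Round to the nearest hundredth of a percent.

Unemployment rate after two quarters ≈ 16.41%.

With a fixed labor force, u_{t+1} = u_t + s·(1−u_t) − f·u_t = u_t·(1−s−f) + s.
Here 1−s−f = 0.819 and s = 0.020.
u_1 = 0.190400 × 0.819 + 0.020 = 0.175938.
u_2 = 0.175938 × 0.819 + 0.020 = 0.164093.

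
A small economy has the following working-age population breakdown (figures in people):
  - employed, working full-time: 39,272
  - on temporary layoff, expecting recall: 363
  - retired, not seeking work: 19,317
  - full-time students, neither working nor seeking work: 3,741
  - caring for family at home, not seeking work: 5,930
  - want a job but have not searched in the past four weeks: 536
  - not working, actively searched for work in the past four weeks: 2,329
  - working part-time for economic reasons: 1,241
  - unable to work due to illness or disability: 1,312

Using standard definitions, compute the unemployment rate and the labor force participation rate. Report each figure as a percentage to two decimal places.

Employed = 39,272 + 1,241 = 40,513 (anyone who worked, including part-time for economic reasons, counts as employed).
Unemployed = 363 + 2,329 = 2,692 (jobless and actively searching, or on temporary layoff).
Labor force = 40,513 + 2,692 = 43,205.
Not in labor force = 19,317 + 3,741 + 5,930 + 536 + 1,312 = 30,836 (those not working and not actively searching are outside the labor force — including those who want a job but have given up searching).
Civilian working-age population = 43,205 + 30,836 = 74,041.
Unemployment rate = 2,692 / 43,205 = 6.23%.
Labor force participation rate = 43,205 / 74,041 = 58.35%.

Unemployment rate ≈ 6.23%; labor force participation rate ≈ 58.35%.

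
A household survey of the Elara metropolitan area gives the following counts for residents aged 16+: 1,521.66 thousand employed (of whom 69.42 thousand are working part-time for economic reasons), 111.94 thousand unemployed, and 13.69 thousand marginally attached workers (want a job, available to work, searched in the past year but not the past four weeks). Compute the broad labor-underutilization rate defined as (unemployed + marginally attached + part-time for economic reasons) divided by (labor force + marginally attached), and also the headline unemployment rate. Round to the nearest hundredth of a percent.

Broad underutilization rate ≈ 11.84%; headline unemployment rate ≈ 6.85%.

Labor force = 1,521.66 + 111.94 = 1,633.60 thousand.
Numerator = 111.94 + 13.69 + 69.42 = 195.05 thousand.
Denominator = 1,633.60 + 13.69 = 1,647.29 thousand.
Broad rate = 195.05 / 1,647.29 = 11.84%.
Headline unemployment rate = 111.94 / 1,633.60 = 6.85%.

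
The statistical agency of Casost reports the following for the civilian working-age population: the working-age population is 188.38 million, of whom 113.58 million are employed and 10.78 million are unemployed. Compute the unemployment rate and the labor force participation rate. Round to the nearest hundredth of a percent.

Unemployment rate ≈ 8.67%; labor force participation rate ≈ 66.02%.

Labor force = employed + unemployed = 113.58 + 10.78 = 124.36 million.
Unemployment rate = 10.78 / 124.36 = 8.67%.
Labor force participation rate = 124.36 / 188.38 = 66.02%.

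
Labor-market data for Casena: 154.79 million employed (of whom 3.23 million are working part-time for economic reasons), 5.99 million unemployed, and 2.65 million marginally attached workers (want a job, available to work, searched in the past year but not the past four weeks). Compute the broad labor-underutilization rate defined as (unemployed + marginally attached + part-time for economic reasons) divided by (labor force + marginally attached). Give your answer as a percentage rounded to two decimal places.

Broad underutilization rate ≈ 7.26%.

Labor force = 154.79 + 5.99 = 160.78 million.
Numerator = 5.99 + 2.65 + 3.23 = 11.87 million.
Denominator = 160.78 + 2.65 = 163.43 million.
Broad rate = 11.87 / 163.43 = 7.26%.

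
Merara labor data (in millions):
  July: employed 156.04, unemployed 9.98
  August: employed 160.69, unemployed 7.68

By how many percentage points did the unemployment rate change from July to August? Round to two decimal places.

July: labor force = 156.04 + 9.98 = 166.02; u = 9.98/166.02 = 6.01%.
August: labor force = 160.69 + 7.68 = 168.37; u = 7.68/168.37 = 4.56%.
Change = 4.56% − 6.01% = −1.45 pp.

The unemployment rate changed by −1.45 percentage points.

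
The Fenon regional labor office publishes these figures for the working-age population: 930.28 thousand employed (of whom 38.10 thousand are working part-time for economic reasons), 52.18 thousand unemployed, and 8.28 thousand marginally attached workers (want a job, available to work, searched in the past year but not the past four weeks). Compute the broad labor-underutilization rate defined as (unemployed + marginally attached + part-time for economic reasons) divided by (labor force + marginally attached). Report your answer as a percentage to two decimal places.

Labor force = 930.28 + 52.18 = 982.46 thousand.
Numerator = 52.18 + 8.28 + 38.10 = 98.56 thousand.
Denominator = 982.46 + 8.28 = 990.74 thousand.
Broad rate = 98.56 / 990.74 = 9.95%.

Broad underutilization rate ≈ 9.95%.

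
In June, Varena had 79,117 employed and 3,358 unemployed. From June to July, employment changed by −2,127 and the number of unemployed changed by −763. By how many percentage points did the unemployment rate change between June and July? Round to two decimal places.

June: labor force = 79,117 + 3,358 = 82,475; u = 3,358/82,475 = 4.07%.
July: labor force = 76,990 + 2,595 = 79,585; u = 2,595/79,585 = 3.26%.
Change = 3.26% − 4.07% = −0.81 pp.

The unemployment rate changed by −0.81 percentage points.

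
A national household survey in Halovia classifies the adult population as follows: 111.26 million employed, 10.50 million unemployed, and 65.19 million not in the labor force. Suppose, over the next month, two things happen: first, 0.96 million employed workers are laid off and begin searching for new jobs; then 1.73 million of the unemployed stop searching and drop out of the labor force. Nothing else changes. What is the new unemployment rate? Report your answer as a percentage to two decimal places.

New unemployment rate ≈ 8.11%.

Initially, labor force = 111.26 + 10.50 = 121.76 million, so u = 10.50/121.76 = 8.62%.
After the first change, employed falls and unemployed rises by 0.96; labor force unchanged → E = 110.30, U = 11.46, labor force = 121.76 million.
After the second change, unemployed and labor force both fall by 1.73 → E = 110.30, U = 9.73, labor force = 120.03 million.
New unemployment rate = 9.73 / 120.03 = 8.11%.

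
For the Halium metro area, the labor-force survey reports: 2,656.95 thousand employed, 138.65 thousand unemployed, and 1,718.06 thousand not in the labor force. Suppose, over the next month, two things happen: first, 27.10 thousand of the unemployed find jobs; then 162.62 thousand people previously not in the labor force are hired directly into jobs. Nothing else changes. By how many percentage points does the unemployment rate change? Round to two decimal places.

Initially, labor force = 2,656.95 + 138.65 = 2,795.60 thousand, so u = 138.65/2,795.60 = 4.96%.
After the first change, unemployed falls and employed rises by 27.10; labor force unchanged → E = 2,684.05, U = 111.55, labor force = 2,795.60 thousand.
After the second change, employed and labor force both rise by 162.62; unemployed unchanged → E = 2,846.67, U = 111.55, labor force = 2,958.22 thousand.
New unemployment rate = 111.55 / 2,958.22 = 3.77%.
Change = 3.77% − 4.96% = −1.19 percentage points.

The unemployment rate changes by −1.19 percentage points.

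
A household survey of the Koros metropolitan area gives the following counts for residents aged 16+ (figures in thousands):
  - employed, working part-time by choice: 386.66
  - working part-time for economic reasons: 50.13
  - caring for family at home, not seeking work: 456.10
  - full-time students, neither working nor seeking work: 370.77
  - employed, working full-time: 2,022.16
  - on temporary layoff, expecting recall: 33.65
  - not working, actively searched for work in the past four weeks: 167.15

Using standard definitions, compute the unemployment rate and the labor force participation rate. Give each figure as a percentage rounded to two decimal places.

Unemployment rate ≈ 7.55%; labor force participation rate ≈ 76.28%.

Employed = 386.66 + 50.13 + 2,022.16 = 2,458.95 thousand (anyone who worked, including part-time for economic reasons, counts as employed).
Unemployed = 33.65 + 167.15 = 200.80 thousand (jobless and actively searching, or on temporary layoff).
Labor force = 2,458.95 + 200.80 = 2,659.75 thousand.
Not in labor force = 456.10 + 370.77 = 826.87 thousand (those not working and not actively searching are outside the labor force).
Civilian working-age population = 2,659.75 + 826.87 = 3,486.62 thousand.
Unemployment rate = 200.80 / 2,659.75 = 7.55%.
Labor force participation rate = 2,659.75 / 3,486.62 = 76.28%.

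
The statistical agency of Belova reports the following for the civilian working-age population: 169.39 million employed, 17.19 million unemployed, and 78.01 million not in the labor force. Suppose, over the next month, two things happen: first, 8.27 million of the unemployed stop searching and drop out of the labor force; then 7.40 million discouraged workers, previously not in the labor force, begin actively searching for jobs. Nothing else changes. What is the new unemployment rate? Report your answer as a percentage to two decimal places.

Initially, labor force = 169.39 + 17.19 = 186.58 million, so u = 17.19/186.58 = 9.21%.
After the first change, unemployed and labor force both fall by 8.27 → E = 169.39, U = 8.92, labor force = 178.31 million.
After the second change, unemployed and labor force both rise by 7.40 → E = 169.39, U = 16.32, labor force = 185.71 million.
New unemployment rate = 16.32 / 185.71 = 8.79%.

New unemployment rate ≈ 8.79%.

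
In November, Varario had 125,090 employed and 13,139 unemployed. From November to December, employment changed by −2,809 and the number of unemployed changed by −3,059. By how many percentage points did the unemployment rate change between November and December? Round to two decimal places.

November: labor force = 125,090 + 13,139 = 138,229; u = 13,139/138,229 = 9.51%.
December: labor force = 122,281 + 10,080 = 132,361; u = 10,080/132,361 = 7.62%.
Change = 7.62% − 9.51% = −1.89 pp.

The unemployment rate changed by −1.89 percentage points.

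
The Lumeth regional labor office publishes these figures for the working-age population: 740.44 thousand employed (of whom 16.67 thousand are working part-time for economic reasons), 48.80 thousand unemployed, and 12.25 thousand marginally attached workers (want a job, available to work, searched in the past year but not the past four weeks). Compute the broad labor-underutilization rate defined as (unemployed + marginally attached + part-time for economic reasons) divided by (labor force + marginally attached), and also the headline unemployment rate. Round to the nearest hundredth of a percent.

Broad underutilization rate ≈ 9.70%; headline unemployment rate ≈ 6.18%.

Labor force = 740.44 + 48.80 = 789.24 thousand.
Numerator = 48.80 + 12.25 + 16.67 = 77.72 thousand.
Denominator = 789.24 + 12.25 = 801.49 thousand.
Broad rate = 77.72 / 801.49 = 9.70%.
Headline unemployment rate = 48.80 / 789.24 = 6.18%.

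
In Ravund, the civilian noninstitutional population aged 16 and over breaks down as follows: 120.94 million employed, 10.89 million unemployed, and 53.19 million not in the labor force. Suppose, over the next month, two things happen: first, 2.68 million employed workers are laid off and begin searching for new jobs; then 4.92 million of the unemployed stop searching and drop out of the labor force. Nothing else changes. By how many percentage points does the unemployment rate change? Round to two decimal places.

Initially, labor force = 120.94 + 10.89 = 131.83 million, so u = 10.89/131.83 = 8.26%.
After the first change, employed falls and unemployed rises by 2.68; labor force unchanged → E = 118.26, U = 13.57, labor force = 131.83 million.
After the second change, unemployed and labor force both fall by 4.92 → E = 118.26, U = 8.65, labor force = 126.91 million.
New unemployment rate = 8.65 / 126.91 = 6.82%.
Change = 6.82% − 8.26% = −1.44 percentage points.

The unemployment rate changes by −1.44 percentage points.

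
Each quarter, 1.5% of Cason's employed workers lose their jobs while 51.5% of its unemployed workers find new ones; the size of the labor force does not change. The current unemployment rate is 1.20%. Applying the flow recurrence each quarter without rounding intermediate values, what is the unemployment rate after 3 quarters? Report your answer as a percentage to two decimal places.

With a fixed labor force, u_{t+1} = u_t + s·(1−u_t) − f·u_t = u_t·(1−s−f) + s.
Here 1−s−f = 0.470 and s = 0.015.
u_1 = 0.012000 × 0.470 + 0.015 = 0.020640.
u_2 = 0.020640 × 0.470 + 0.015 = 0.024701.
u_3 = 0.024701 × 0.470 + 0.015 = 0.026609.

Unemployment rate after three quarters ≈ 2.66%.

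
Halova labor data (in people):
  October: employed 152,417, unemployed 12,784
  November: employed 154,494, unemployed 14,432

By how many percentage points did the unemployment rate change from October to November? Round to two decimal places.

The unemployment rate changed by +0.80 percentage points.

October: labor force = 152,417 + 12,784 = 165,201; u = 12,784/165,201 = 7.74%.
November: labor force = 154,494 + 14,432 = 168,926; u = 14,432/168,926 = 8.54%.
Change = 8.54% − 7.74% = +0.80 pp.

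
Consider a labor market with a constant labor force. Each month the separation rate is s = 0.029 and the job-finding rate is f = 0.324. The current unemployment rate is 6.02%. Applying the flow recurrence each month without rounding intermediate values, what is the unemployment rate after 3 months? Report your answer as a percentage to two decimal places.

Unemployment rate after three months ≈ 7.62%.

With a fixed labor force, u_{t+1} = u_t + s·(1−u_t) − f·u_t = u_t·(1−s−f) + s.
Here 1−s−f = 0.647 and s = 0.029.
u_1 = 0.060200 × 0.647 + 0.029 = 0.067949.
u_2 = 0.067949 × 0.647 + 0.029 = 0.072963.
u_3 = 0.072963 × 0.647 + 0.029 = 0.076207.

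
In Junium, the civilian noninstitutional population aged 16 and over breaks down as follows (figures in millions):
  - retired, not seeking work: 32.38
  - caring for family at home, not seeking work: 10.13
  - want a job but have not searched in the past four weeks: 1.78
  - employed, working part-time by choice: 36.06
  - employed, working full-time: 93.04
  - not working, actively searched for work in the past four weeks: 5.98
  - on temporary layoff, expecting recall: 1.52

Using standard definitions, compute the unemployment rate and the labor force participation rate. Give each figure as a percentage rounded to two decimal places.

Unemployment rate ≈ 5.49%; labor force participation rate ≈ 75.52%.

Employed = 36.06 + 93.04 = 129.10 million.
Unemployed = 5.98 + 1.52 = 7.50 million (jobless and actively searching, or on temporary layoff).
Labor force = 129.10 + 7.50 = 136.60 million.
Not in labor force = 32.38 + 10.13 + 1.78 = 44.29 million (those not working and not actively searching are outside the labor force — including those who want a job but have given up searching).
Civilian working-age population = 136.60 + 44.29 = 180.89 million.
Unemployment rate = 7.50 / 136.60 = 5.49%.
Labor force participation rate = 136.60 / 180.89 = 75.52%.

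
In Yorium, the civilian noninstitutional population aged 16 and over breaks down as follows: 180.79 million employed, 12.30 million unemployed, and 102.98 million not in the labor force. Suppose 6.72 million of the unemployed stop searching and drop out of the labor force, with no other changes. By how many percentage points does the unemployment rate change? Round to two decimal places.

The unemployment rate changes by −3.38 percentage points.

Initially, labor force = 180.79 + 12.30 = 193.09 million, so u = 12.30/193.09 = 6.37%.
After the change, unemployed and labor force both fall by 6.72 → E = 180.79, U = 5.58, labor force = 186.37 million.
New unemployment rate = 5.58 / 186.37 = 2.99%.
Change = 2.99% − 6.37% = −3.38 percentage points.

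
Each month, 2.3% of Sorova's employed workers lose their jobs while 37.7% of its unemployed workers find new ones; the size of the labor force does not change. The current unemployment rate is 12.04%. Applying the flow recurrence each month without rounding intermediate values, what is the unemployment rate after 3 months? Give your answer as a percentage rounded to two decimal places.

Unemployment rate after three months ≈ 7.11%.

With a fixed labor force, u_{t+1} = u_t + s·(1−u_t) − f·u_t = u_t·(1−s−f) + s.
Here 1−s−f = 0.600 and s = 0.023.
u_1 = 0.120400 × 0.600 + 0.023 = 0.095240.
u_2 = 0.095240 × 0.600 + 0.023 = 0.080144.
u_3 = 0.080144 × 0.600 + 0.023 = 0.071086.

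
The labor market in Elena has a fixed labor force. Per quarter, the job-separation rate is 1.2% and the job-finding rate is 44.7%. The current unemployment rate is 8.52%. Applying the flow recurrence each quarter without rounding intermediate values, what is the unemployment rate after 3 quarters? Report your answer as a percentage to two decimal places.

With a fixed labor force, u_{t+1} = u_t + s·(1−u_t) − f·u_t = u_t·(1−s−f) + s.
Here 1−s−f = 0.541 and s = 0.012.
u_1 = 0.085200 × 0.541 + 0.012 = 0.058093.
u_2 = 0.058093 × 0.541 + 0.012 = 0.043428.
u_3 = 0.043428 × 0.541 + 0.012 = 0.035495.

Unemployment rate after three quarters ≈ 3.55%.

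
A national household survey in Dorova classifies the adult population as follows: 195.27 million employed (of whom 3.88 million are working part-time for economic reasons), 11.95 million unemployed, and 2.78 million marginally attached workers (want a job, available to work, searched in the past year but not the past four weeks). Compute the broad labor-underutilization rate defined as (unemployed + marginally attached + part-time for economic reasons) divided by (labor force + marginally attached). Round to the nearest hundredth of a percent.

Labor force = 195.27 + 11.95 = 207.22 million.
Numerator = 11.95 + 2.78 + 3.88 = 18.61 million.
Denominator = 207.22 + 2.78 = 210.00 million.
Broad rate = 18.61 / 210.00 = 8.86%.

Broad underutilization rate ≈ 8.86%.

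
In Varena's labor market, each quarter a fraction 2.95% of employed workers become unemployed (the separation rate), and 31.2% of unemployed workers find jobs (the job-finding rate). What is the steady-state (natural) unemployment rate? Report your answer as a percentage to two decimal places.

At steady state the flows balance: s·E = f·U, so U/(E+U) = s/(s+f).
u* = 2.95 / (2.95 + 31.2) = 2.95 / 34.15 = 8.64%.

Steady-state unemployment rate ≈ 8.64%.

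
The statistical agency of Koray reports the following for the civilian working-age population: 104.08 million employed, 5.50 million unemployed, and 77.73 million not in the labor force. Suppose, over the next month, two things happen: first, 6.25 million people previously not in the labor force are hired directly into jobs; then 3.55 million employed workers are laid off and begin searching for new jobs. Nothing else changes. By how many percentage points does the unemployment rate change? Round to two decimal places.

The unemployment rate changes by +2.79 percentage points.

Initially, labor force = 104.08 + 5.50 = 109.58 million, so u = 5.50/109.58 = 5.02%.
After the first change, employed and labor force both rise by 6.25; unemployed unchanged → E = 110.33, U = 5.50, labor force = 115.83 million.
After the second change, employed falls and unemployed rises by 3.55; labor force unchanged → E = 106.78, U = 9.05, labor force = 115.83 million.
New unemployment rate = 9.05 / 115.83 = 7.81%.
Change = 7.81% − 5.02% = +2.79 percentage points.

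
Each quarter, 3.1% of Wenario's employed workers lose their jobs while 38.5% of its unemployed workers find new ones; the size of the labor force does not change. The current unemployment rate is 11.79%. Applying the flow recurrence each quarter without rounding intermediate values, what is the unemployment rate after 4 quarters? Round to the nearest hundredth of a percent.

Unemployment rate after four quarters ≈ 7.96%.

With a fixed labor force, u_{t+1} = u_t + s·(1−u_t) − f·u_t = u_t·(1−s−f) + s.
Here 1−s−f = 0.584 and s = 0.031.
u_1 = 0.117900 × 0.584 + 0.031 = 0.099854.
u_2 = 0.099854 × 0.584 + 0.031 = 0.089315.
u_3 = 0.089315 × 0.584 + 0.031 = 0.083160.
u_4 = 0.083160 × 0.584 + 0.031 = 0.079565.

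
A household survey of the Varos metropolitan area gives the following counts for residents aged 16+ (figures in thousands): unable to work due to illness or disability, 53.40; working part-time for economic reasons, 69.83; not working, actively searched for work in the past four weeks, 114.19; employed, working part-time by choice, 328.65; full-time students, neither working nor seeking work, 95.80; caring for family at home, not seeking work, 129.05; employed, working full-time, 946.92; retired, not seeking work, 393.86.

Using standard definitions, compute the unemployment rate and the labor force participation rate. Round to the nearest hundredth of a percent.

Employed = 69.83 + 328.65 + 946.92 = 1,345.40 thousand (anyone who worked, including part-time for economic reasons, counts as employed).
Unemployed = 114.19 thousand.
Labor force = 1,345.40 + 114.19 = 1,459.59 thousand.
Not in labor force = 53.40 + 95.80 + 129.05 + 393.86 = 672.11 thousand (those not working and not actively searching are outside the labor force).
Civilian working-age population = 1,459.59 + 672.11 = 2,131.70 thousand.
Unemployment rate = 114.19 / 1,459.59 = 7.82%.
Labor force participation rate = 1,459.59 / 2,131.70 = 68.47%.

Unemployment rate ≈ 7.82%; labor force participation rate ≈ 68.47%.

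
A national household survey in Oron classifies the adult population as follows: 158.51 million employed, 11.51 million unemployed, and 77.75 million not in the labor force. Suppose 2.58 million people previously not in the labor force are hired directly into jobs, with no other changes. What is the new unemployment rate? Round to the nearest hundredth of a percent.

Initially, labor force = 158.51 + 11.51 = 170.02 million, so u = 11.51/170.02 = 6.77%.
After the change, employed and labor force both rise by 2.58; unemployed unchanged → E = 161.09, U = 11.51, labor force = 172.60 million.
New unemployment rate = 11.51 / 172.60 = 6.67%.

New unemployment rate ≈ 6.67%.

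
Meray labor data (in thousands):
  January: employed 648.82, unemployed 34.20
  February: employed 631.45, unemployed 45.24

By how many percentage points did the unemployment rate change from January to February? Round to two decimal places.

The unemployment rate changed by +1.68 percentage points.

January: labor force = 648.82 + 34.20 = 683.02; u = 34.20/683.02 = 5.01%.
February: labor force = 631.45 + 45.24 = 676.69; u = 45.24/676.69 = 6.69%.
Change = 6.69% − 5.01% = +1.68 pp.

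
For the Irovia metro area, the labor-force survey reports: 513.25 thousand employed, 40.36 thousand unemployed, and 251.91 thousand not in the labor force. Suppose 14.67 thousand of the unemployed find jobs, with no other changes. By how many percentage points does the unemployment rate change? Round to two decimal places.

The unemployment rate changes by −2.65 percentage points.

Initially, labor force = 513.25 + 40.36 = 553.61 thousand, so u = 40.36/553.61 = 7.29%.
After the change, unemployed falls and employed rises by 14.67; labor force unchanged → E = 527.92, U = 25.69, labor force = 553.61 thousand.
New unemployment rate = 25.69 / 553.61 = 4.64%.
Change = 4.64% − 7.29% = −2.65 percentage points.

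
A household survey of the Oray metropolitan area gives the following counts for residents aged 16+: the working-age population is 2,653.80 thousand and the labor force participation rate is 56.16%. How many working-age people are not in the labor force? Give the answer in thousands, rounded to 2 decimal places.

Share not in the labor force = 1 − 0.5616 = 0.4384.
Not in labor force = 0.4384 × 2,653.80 ≈ 1,163.43 thousand.

About 1,163.43 thousand are not in the labor force.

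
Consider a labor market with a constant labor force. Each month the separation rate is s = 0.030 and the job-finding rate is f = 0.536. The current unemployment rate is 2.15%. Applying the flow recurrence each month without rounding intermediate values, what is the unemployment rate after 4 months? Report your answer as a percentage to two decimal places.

Unemployment rate after four months ≈ 5.19%.

With a fixed labor force, u_{t+1} = u_t + s·(1−u_t) − f·u_t = u_t·(1−s−f) + s.
Here 1−s−f = 0.434 and s = 0.030.
u_1 = 0.021500 × 0.434 + 0.030 = 0.039331.
u_2 = 0.039331 × 0.434 + 0.030 = 0.047070.
u_3 = 0.047070 × 0.434 + 0.030 = 0.050428.
u_4 = 0.050428 × 0.434 + 0.030 = 0.051886.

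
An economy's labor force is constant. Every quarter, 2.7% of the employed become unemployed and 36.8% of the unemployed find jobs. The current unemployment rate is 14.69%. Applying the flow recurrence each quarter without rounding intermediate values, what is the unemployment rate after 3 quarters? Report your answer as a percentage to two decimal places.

Unemployment rate after three quarters ≈ 8.57%.

With a fixed labor force, u_{t+1} = u_t + s·(1−u_t) − f·u_t = u_t·(1−s−f) + s.
Here 1−s−f = 0.605 and s = 0.027.
u_1 = 0.146900 × 0.605 + 0.027 = 0.115874.
u_2 = 0.115874 × 0.605 + 0.027 = 0.097104.
u_3 = 0.097104 × 0.605 + 0.027 = 0.085748.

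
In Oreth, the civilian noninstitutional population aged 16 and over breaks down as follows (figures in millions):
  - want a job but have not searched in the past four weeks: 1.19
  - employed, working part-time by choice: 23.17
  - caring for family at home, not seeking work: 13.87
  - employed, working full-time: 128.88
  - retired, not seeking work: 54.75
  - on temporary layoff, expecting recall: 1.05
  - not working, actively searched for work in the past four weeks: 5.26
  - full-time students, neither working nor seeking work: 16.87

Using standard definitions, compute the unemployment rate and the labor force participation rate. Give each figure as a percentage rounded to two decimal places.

Employed = 23.17 + 128.88 = 152.05 million.
Unemployed = 1.05 + 5.26 = 6.31 million (jobless and actively searching, or on temporary layoff).
Labor force = 152.05 + 6.31 = 158.36 million.
Not in labor force = 1.19 + 13.87 + 54.75 + 16.87 = 86.68 million (those not working and not actively searching are outside the labor force — including those who want a job but have given up searching).
Civilian working-age population = 158.36 + 86.68 = 245.04 million.
Unemployment rate = 6.31 / 158.36 = 3.98%.
Labor force participation rate = 158.36 / 245.04 = 64.63%.

Unemployment rate ≈ 3.98%; labor force participation rate ≈ 64.63%.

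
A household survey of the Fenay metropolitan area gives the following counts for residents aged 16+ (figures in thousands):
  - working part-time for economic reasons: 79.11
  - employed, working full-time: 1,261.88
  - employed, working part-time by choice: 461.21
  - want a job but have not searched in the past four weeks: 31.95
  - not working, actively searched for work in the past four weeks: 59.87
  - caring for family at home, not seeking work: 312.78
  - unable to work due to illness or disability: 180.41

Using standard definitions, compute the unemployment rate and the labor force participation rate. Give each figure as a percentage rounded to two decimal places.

Employed = 79.11 + 1,261.88 + 461.21 = 1,802.20 thousand (anyone who worked, including part-time for economic reasons, counts as employed).
Unemployed = 59.87 thousand.
Labor force = 1,802.20 + 59.87 = 1,862.07 thousand.
Not in labor force = 31.95 + 312.78 + 180.41 = 525.14 thousand (those not working and not actively searching are outside the labor force — including those who want a job but have given up searching).
Civilian working-age population = 1,862.07 + 525.14 = 2,387.21 thousand.
Unemployment rate = 59.87 / 1,862.07 = 3.22%.
Labor force participation rate = 1,862.07 / 2,387.21 = 78.00%.

Unemployment rate ≈ 3.22%; labor force participation rate ≈ 78.00%.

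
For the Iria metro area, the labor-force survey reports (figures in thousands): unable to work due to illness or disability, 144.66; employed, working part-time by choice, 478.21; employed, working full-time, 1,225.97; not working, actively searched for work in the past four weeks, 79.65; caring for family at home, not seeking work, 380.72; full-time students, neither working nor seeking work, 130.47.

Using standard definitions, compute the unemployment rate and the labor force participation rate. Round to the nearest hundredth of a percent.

Unemployment rate ≈ 4.47%; labor force participation rate ≈ 73.12%.

Employed = 478.21 + 1,225.97 = 1,704.18 thousand.
Unemployed = 79.65 thousand.
Labor force = 1,704.18 + 79.65 = 1,783.83 thousand.
Not in labor force = 144.66 + 380.72 + 130.47 = 655.85 thousand (those not working and not actively searching are outside the labor force).
Civilian working-age population = 1,783.83 + 655.85 = 2,439.68 thousand.
Unemployment rate = 79.65 / 1,783.83 = 4.47%.
Labor force participation rate = 1,783.83 / 2,439.68 = 73.12%.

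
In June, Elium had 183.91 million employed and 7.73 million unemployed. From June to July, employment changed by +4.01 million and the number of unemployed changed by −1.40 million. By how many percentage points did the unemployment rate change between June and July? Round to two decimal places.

June: labor force = 183.91 + 7.73 = 191.64; u = 7.73/191.64 = 4.03%.
July: labor force = 187.92 + 6.33 = 194.25; u = 6.33/194.25 = 3.26%.
Change = 3.26% − 4.03% = −0.77 pp.

The unemployment rate changed by −0.77 percentage points.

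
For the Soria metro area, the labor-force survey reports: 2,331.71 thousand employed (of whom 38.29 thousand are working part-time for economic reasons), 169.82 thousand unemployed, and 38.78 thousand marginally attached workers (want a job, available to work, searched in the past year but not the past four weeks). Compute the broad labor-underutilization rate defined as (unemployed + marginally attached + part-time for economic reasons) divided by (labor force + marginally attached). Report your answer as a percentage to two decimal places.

Labor force = 2,331.71 + 169.82 = 2,501.53 thousand.
Numerator = 169.82 + 38.78 + 38.29 = 246.89 thousand.
Denominator = 2,501.53 + 38.78 = 2,540.31 thousand.
Broad rate = 246.89 / 2,540.31 = 9.72%.

Broad underutilization rate ≈ 9.72%.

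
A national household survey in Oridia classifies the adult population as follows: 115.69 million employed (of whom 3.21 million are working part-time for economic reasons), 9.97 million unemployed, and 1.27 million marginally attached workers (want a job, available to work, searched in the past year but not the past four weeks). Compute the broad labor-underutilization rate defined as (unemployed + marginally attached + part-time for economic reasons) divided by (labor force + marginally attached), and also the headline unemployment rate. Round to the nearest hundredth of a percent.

Broad underutilization rate ≈ 11.38%; headline unemployment rate ≈ 7.93%.

Labor force = 115.69 + 9.97 = 125.66 million.
Numerator = 9.97 + 1.27 + 3.21 = 14.45 million.
Denominator = 125.66 + 1.27 = 126.93 million.
Broad rate = 14.45 / 126.93 = 11.38%.
Headline unemployment rate = 9.97 / 125.66 = 7.93%.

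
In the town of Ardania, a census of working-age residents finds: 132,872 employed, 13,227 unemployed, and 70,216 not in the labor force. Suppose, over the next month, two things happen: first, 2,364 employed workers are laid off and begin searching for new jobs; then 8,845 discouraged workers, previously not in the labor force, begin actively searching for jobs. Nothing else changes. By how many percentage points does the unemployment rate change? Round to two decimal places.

The unemployment rate changes by +6.72 percentage points.

Initially, labor force = 132,872 + 13,227 = 146,099, so u = 13,227/146,099 = 9.05%.
After the first change, employed falls and unemployed rises by 2,364; labor force unchanged → E = 130,508, U = 15,591, labor force = 146,099.
After the second change, unemployed and labor force both rise by 8,845 → E = 130,508, U = 24,436, labor force = 154,944.
New unemployment rate = 24,436 / 154,944 = 15.77%.
Change = 15.77% − 9.05% = +6.72 percentage points.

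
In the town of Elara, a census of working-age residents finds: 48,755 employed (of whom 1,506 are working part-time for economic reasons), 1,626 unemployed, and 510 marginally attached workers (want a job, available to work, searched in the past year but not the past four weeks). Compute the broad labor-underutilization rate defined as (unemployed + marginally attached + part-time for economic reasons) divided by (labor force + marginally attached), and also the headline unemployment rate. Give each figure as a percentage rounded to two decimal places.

Broad underutilization rate ≈ 7.16%; headline unemployment rate ≈ 3.23%.

Labor force = 48,755 + 1,626 = 50,381.
Numerator = 1,626 + 510 + 1,506 = 3,642.
Denominator = 50,381 + 510 = 50,891.
Broad rate = 3,642 / 50,891 = 7.16%.
Headline unemployment rate = 1,626 / 50,381 = 3.23%.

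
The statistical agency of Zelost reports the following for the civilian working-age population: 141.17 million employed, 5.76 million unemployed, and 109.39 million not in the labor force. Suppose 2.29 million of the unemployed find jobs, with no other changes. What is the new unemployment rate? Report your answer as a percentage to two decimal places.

Initially, labor force = 141.17 + 5.76 = 146.93 million, so u = 5.76/146.93 = 3.92%.
After the change, unemployed falls and employed rises by 2.29; labor force unchanged → E = 143.46, U = 3.47, labor force = 146.93 million.
New unemployment rate = 3.47 / 146.93 = 2.36%.

New unemployment rate ≈ 2.36%.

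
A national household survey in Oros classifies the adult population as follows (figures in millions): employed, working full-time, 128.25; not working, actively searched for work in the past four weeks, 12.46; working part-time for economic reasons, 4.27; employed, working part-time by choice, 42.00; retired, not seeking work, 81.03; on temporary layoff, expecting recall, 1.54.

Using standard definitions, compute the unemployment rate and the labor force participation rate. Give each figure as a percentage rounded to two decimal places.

Employed = 128.25 + 4.27 + 42.00 = 174.52 million (anyone who worked, including part-time for economic reasons, counts as employed).
Unemployed = 12.46 + 1.54 = 14.00 million (jobless and actively searching, or on temporary layoff).
Labor force = 174.52 + 14.00 = 188.52 million.
Not in labor force = 81.03 million (those not working and not actively searching are outside the labor force).
Civilian working-age population = 188.52 + 81.03 = 269.55 million.
Unemployment rate = 14.00 / 188.52 = 7.43%.
Labor force participation rate = 188.52 / 269.55 = 69.94%.

Unemployment rate ≈ 7.43%; labor force participation rate ≈ 69.94%.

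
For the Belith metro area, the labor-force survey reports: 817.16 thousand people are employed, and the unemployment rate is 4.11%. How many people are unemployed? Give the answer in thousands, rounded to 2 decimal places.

About 35.02 thousand are unemployed.

Let U be the number unemployed. The labor force is E + U, and U/(E+U) = 0.0411.
So U = 0.0411 × 817.16 / (1 − 0.0411) = 33.5853 / 0.9589 ≈ 35.02 thousand.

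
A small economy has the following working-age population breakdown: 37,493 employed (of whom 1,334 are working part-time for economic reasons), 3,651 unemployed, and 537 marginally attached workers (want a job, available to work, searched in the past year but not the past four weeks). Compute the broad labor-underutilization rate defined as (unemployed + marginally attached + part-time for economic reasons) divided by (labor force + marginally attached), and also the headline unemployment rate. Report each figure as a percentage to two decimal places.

Labor force = 37,493 + 3,651 = 41,144.
Numerator = 3,651 + 537 + 1,334 = 5,522.
Denominator = 41,144 + 537 = 41,681.
Broad rate = 5,522 / 41,681 = 13.25%.
Headline unemployment rate = 3,651 / 41,144 = 8.87%.

Broad underutilization rate ≈ 13.25%; headline unemployment rate ≈ 8.87%.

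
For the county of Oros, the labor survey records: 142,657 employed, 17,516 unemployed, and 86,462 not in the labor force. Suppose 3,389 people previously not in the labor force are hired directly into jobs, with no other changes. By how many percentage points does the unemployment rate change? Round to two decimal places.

The unemployment rate changes by −0.23 percentage points.

Initially, labor force = 142,657 + 17,516 = 160,173, so u = 17,516/160,173 = 10.94%.
After the change, employed and labor force both rise by 3,389; unemployed unchanged → E = 146,046, U = 17,516, labor force = 163,562.
New unemployment rate = 17,516 / 163,562 = 10.71%.
Change = 10.71% − 10.94% = −0.23 percentage points.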